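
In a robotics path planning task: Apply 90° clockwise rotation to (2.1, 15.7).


90° CW: (x,y) -> (y, -x)
(2.1,15.7) -> (15.7, -2.1)

(15.7, -2.1)


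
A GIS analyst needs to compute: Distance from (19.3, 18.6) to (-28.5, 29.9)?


dx=-47.8, dy=11.3
d^2 = (-47.8)^2 + 11.3^2 = 2412.53
d = sqrt(2412.53) = 49.1175

49.1175


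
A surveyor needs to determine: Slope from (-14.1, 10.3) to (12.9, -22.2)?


slope = (y2-y1)/(x2-x1) = ((-22.2)-10.3)/(12.9-(-14.1)) = (-32.5)/27 = -1.2037

-1.2037


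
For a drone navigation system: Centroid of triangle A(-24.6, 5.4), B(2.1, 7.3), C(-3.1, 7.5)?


Centroid = ((x_A+x_B+x_C)/3, (y_A+y_B+y_C)/3)
= (((-24.6)+2.1+(-3.1))/3, (5.4+7.3+7.5)/3)
= (-8.5333, 6.7333)

(-8.5333, 6.7333)


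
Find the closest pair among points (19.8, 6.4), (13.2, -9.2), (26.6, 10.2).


d(P0,P1) = 16.9387, d(P0,P2) = 7.7897, d(P1,P2) = 23.578
Closest: P0 and P2

Closest pair: (19.8, 6.4) and (26.6, 10.2), distance = 7.7897


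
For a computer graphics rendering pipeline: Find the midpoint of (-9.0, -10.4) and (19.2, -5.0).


M = (((-9)+19.2)/2, ((-10.4)+(-5))/2)
= (5.1, -7.7)

(5.1, -7.7)


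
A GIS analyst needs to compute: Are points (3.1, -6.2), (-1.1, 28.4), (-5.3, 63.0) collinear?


Cross product: ((-1.1)-3.1)*(63-(-6.2)) - (28.4-(-6.2))*((-5.3)-3.1)
= 0

Yes, collinear


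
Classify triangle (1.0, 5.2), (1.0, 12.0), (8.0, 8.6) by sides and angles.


Side lengths squared: AB^2=46.24, BC^2=60.56, CA^2=60.56
Sorted: [46.24, 60.56, 60.56]
By sides: Isosceles, By angles: Acute

Isosceles, Acute


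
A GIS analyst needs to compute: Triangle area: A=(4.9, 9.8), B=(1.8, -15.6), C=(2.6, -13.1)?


Area = |x_A(y_B-y_C) + x_B(y_C-y_A) + x_C(y_A-y_B)|/2
= |(-12.25) + (-41.22) + 66.04|/2
= 12.57/2 = 6.285

6.285


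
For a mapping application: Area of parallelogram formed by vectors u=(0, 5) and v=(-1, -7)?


|u x v| = |0*(-7) - 5*(-1)|
= |0 - (-5)| = 5

5


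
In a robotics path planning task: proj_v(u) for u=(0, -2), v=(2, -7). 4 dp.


u.v = 14, |v| = sqrt(53) = 7.2801
Scalar projection = u.v / |v| = 14 / sqrt(53) = 1.923

1.923


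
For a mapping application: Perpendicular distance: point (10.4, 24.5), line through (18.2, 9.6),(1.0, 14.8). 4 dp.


|cross product| = 215.72
|line direction| = sqrt(322.88) = 17.9689
Distance = 215.72/sqrt(322.88) = 12.0052

12.0052


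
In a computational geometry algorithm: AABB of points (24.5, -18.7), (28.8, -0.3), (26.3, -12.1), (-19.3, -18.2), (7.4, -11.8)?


x range: [-19.3, 28.8]
y range: [-18.7, -0.3]
Bounding box: (-19.3,-18.7) to (28.8,-0.3)

(-19.3,-18.7) to (28.8,-0.3)


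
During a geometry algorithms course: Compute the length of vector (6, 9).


|u| = sqrt(6^2 + 9^2) = sqrt(117) = 10.8167

10.8167


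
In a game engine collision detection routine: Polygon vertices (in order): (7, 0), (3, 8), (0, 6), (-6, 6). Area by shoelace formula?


Shoelace sum: (7*8 - 3*0) + (3*6 - 0*8) + (0*6 - (-6)*6) + ((-6)*0 - 7*6)
= 68
Area = |68|/2 = 34

34


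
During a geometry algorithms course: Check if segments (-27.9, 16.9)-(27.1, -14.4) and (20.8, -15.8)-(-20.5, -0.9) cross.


Cross products: d1=-624.88, d2=-151.69, d3=-274.19, d4=-747.38
d1*d2 < 0 and d3*d4 < 0? no

No, they don't intersect


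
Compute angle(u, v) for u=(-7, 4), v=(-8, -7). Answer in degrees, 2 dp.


u.v = 28, |u| = sqrt(65) = 8.0623, |v| = sqrt(113) = 10.6301
cos(theta) = u.v/(|u||v|) = 28/sqrt(7345) = 0.32671
theta = acos(0.32671) = 70.93 degrees

70.93 degrees


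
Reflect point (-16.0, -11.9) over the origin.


Reflection over origin: (x,y) -> (-x,-y)
(-16, -11.9) -> (16, 11.9)

(16, 11.9)


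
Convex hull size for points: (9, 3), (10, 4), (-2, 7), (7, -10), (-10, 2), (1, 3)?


Convex hull vertices (CCW): (-10, 2), (7, -10), (10, 4), (-2, 7)
Count = 4

4


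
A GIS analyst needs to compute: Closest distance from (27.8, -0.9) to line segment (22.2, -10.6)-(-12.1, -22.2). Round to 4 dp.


Project P onto AB: t = 0 (clamped to [0,1])
Closest point on segment: (22.2, -10.6)
Distance: 11.2004

11.2004


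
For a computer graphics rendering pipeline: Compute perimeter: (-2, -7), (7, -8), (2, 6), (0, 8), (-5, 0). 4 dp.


Sides: (-2, -7)->(7, -8): sqrt(82) = 9.055385, (7, -8)->(2, 6): sqrt(221) = 14.866069, (2, 6)->(0, 8): sqrt(8) = 2.828427, (0, 8)->(-5, 0): sqrt(89) = 9.433981, (-5, 0)->(-2, -7): sqrt(58) = 7.615773
Sum = 43.799635
Perimeter = 43.7996

43.7996


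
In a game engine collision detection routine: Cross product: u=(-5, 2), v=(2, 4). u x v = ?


u x v = u_x*v_y - u_y*v_x = (-5)*4 - 2*2
= (-20) - 4 = -24

-24


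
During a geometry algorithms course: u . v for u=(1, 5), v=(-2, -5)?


u . v = u_x*v_x + u_y*v_y = 1*(-2) + 5*(-5)
= (-2) + (-25) = -27

-27


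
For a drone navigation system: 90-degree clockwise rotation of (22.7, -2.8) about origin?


90° CW: (x,y) -> (y, -x)
(22.7,-2.8) -> (-2.8, -22.7)

(-2.8, -22.7)


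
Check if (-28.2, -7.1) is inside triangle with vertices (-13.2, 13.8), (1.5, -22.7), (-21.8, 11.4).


Cross products: AB x AP = -854.73, BC x BP = 649.29, CA x CP = -143.74
All same sign? no

No, outside


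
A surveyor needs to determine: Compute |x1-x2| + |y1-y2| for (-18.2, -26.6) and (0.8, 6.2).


|(-18.2)-0.8| + |(-26.6)-6.2| = 19 + 32.8 = 51.8

51.8


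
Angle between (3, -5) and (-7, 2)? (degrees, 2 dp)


u.v = -31, |u| = sqrt(34) = 5.831, |v| = sqrt(53) = 7.2801
cos(theta) = u.v/(|u||v|) = -31/sqrt(1802) = -0.730271
theta = acos(-0.730271) = 136.91 degrees

136.91 degrees


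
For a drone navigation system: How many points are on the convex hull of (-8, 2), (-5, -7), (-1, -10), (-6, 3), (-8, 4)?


Convex hull vertices (CCW): (-8, 2), (-5, -7), (-1, -10), (-6, 3), (-8, 4)
Count = 5

5


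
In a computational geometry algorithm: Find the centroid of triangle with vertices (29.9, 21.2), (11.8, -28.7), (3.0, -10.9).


Centroid = ((x_A+x_B+x_C)/3, (y_A+y_B+y_C)/3)
= ((29.9+11.8+3)/3, (21.2+(-28.7)+(-10.9))/3)
= (14.9, -6.1333)

(14.9, -6.1333)


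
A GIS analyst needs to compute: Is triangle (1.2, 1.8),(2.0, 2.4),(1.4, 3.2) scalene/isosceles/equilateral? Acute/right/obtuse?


Side lengths squared: AB^2=1, BC^2=1, CA^2=2
Sorted: [1, 1, 2]
By sides: Isosceles, By angles: Right

Isosceles, Right


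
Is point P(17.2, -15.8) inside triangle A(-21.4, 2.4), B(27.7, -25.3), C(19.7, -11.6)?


Cross products: AB x AP = 175.6, BC x BP = 67.85, CA x CP = 207.62
All same sign? yes

Yes, inside


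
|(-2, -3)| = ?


|u| = sqrt((-2)^2 + (-3)^2) = sqrt(13) = 3.6056

3.6056


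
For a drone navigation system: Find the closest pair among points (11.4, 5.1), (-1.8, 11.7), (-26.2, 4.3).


d(P0,P1) = 14.758, d(P0,P2) = 37.6085, d(P1,P2) = 25.4975
Closest: P0 and P1

Closest pair: (11.4, 5.1) and (-1.8, 11.7), distance = 14.758


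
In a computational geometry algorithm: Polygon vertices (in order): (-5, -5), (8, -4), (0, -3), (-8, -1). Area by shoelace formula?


Shoelace sum: ((-5)*(-4) - 8*(-5)) + (8*(-3) - 0*(-4)) + (0*(-1) - (-8)*(-3)) + ((-8)*(-5) - (-5)*(-1))
= 47
Area = |47|/2 = 23.5

23.5


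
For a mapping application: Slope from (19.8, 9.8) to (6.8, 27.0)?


slope = (y2-y1)/(x2-x1) = (27-9.8)/(6.8-19.8) = 17.2/(-13) = -1.3231

-1.3231


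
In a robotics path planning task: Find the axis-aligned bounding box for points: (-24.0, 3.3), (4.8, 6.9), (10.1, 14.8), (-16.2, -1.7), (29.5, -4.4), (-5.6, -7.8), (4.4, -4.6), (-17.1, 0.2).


x range: [-24, 29.5]
y range: [-7.8, 14.8]
Bounding box: (-24,-7.8) to (29.5,14.8)

(-24,-7.8) to (29.5,14.8)


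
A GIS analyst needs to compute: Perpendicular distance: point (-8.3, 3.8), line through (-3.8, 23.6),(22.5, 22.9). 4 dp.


|cross product| = 523.89
|line direction| = sqrt(692.18) = 26.3093
Distance = 523.89/sqrt(692.18) = 19.9127

19.9127


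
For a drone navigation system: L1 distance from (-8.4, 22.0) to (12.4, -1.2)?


|(-8.4)-12.4| + |22-(-1.2)| = 20.8 + 23.2 = 44

44


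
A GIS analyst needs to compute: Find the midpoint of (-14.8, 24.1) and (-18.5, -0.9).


M = (((-14.8)+(-18.5))/2, (24.1+(-0.9))/2)
= (-16.65, 11.6)

(-16.65, 11.6)


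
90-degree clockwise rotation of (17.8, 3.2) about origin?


90° CW: (x,y) -> (y, -x)
(17.8,3.2) -> (3.2, -17.8)

(3.2, -17.8)


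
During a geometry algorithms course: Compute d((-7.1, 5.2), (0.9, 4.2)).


dx=8, dy=-1
d^2 = 8^2 + (-1)^2 = 65
d = sqrt(65) = 8.0623

8.0623


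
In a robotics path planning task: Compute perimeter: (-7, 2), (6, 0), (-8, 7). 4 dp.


Sides: (-7, 2)->(6, 0): sqrt(173) = 13.152946, (6, 0)->(-8, 7): sqrt(245) = 15.652476, (-8, 7)->(-7, 2): sqrt(26) = 5.09902
Sum = 33.904442
Perimeter = 33.9044

33.9044


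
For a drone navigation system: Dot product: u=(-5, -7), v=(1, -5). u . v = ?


u . v = u_x*v_x + u_y*v_y = (-5)*1 + (-7)*(-5)
= (-5) + 35 = 30

30


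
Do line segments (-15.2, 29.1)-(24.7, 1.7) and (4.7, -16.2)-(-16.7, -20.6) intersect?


Cross products: d1=-1056.98, d2=-295.06, d3=-1262.21, d4=-2024.13
d1*d2 < 0 and d3*d4 < 0? no

No, they don't intersect


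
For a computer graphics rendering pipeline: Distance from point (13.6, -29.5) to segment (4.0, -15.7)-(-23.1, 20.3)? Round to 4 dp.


Project P onto AB: t = 0 (clamped to [0,1])
Closest point on segment: (4, -15.7)
Distance: 16.8107

16.8107


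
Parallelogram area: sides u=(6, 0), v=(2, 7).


|u x v| = |6*7 - 0*2|
= |42 - 0| = 42

42


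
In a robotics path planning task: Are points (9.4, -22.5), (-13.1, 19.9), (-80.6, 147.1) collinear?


Cross product: ((-13.1)-9.4)*(147.1-(-22.5)) - (19.9-(-22.5))*((-80.6)-9.4)
= 0

Yes, collinear


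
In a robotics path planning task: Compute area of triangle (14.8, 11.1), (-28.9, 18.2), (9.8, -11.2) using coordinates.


Area = |x_A(y_B-y_C) + x_B(y_C-y_A) + x_C(y_A-y_B)|/2
= |435.12 + 644.47 + (-69.58)|/2
= 1010.01/2 = 505.005

505.005


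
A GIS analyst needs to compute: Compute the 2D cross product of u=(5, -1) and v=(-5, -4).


u x v = u_x*v_y - u_y*v_x = 5*(-4) - (-1)*(-5)
= (-20) - 5 = -25

-25


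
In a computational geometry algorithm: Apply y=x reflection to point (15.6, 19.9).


Reflection over y=x: (x,y) -> (y,x)
(15.6, 19.9) -> (19.9, 15.6)

(19.9, 15.6)


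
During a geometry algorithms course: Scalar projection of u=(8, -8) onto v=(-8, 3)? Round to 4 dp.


u.v = -88, |v| = sqrt(73) = 8.544
Scalar projection = u.v / |v| = -88 / sqrt(73) = -10.2996

-10.2996


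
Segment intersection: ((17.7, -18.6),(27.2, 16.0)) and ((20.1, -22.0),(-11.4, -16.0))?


Cross products: d1=-92.7, d2=-1239.6, d3=-115.34, d4=1031.56
d1*d2 < 0 and d3*d4 < 0? no

No, they don't intersect


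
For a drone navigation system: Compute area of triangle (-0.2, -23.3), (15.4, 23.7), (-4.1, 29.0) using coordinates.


Area = |x_A(y_B-y_C) + x_B(y_C-y_A) + x_C(y_A-y_B)|/2
= |1.06 + 805.42 + 192.7|/2
= 999.18/2 = 499.59

499.59


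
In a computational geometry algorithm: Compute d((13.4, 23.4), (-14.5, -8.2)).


dx=-27.9, dy=-31.6
d^2 = (-27.9)^2 + (-31.6)^2 = 1776.97
d = sqrt(1776.97) = 42.1541

42.1541


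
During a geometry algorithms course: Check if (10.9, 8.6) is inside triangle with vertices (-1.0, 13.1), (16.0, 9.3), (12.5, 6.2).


Cross products: AB x AP = -31.28, BC x BP = -13.36, CA x CP = -21.36
All same sign? yes

Yes, inside


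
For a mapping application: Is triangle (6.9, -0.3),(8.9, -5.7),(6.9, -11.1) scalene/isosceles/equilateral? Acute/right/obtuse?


Side lengths squared: AB^2=33.16, BC^2=33.16, CA^2=116.64
Sorted: [33.16, 33.16, 116.64]
By sides: Isosceles, By angles: Obtuse

Isosceles, Obtuse


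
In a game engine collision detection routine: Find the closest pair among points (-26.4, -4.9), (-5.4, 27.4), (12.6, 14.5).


d(P0,P1) = 38.5265, d(P0,P2) = 43.5587, d(P1,P2) = 22.1452
Closest: P1 and P2

Closest pair: (-5.4, 27.4) and (12.6, 14.5), distance = 22.1452


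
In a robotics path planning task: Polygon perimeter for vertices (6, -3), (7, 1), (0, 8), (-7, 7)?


Sides: (6, -3)->(7, 1): sqrt(17) = 4.123106, (7, 1)->(0, 8): sqrt(98) = 9.899495, (0, 8)->(-7, 7): sqrt(50) = 7.071068, (-7, 7)->(6, -3): sqrt(269) = 16.401219
Sum = 37.494888
Perimeter = 37.4949

37.4949


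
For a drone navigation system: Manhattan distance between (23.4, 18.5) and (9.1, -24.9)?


|23.4-9.1| + |18.5-(-24.9)| = 14.3 + 43.4 = 57.7

57.7


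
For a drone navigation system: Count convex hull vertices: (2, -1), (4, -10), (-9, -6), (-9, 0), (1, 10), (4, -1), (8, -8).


Convex hull vertices (CCW): (-9, -6), (4, -10), (8, -8), (1, 10), (-9, 0)
Count = 5

5


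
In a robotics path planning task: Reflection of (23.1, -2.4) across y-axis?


Reflection over y-axis: (x,y) -> (-x,y)
(23.1, -2.4) -> (-23.1, -2.4)

(-23.1, -2.4)


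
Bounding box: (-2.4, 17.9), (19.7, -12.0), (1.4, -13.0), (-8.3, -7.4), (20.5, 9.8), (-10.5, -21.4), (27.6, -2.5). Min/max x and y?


x range: [-10.5, 27.6]
y range: [-21.4, 17.9]
Bounding box: (-10.5,-21.4) to (27.6,17.9)

(-10.5,-21.4) to (27.6,17.9)


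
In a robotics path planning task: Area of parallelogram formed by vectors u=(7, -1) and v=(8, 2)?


|u x v| = |7*2 - (-1)*8|
= |14 - (-8)| = 22

22


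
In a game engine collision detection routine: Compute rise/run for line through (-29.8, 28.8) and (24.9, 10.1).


slope = (y2-y1)/(x2-x1) = (10.1-28.8)/(24.9-(-29.8)) = (-18.7)/54.7 = -0.3419

-0.3419


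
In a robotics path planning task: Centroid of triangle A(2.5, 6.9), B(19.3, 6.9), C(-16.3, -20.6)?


Centroid = ((x_A+x_B+x_C)/3, (y_A+y_B+y_C)/3)
= ((2.5+19.3+(-16.3))/3, (6.9+6.9+(-20.6))/3)
= (1.8333, -2.2667)

(1.8333, -2.2667)


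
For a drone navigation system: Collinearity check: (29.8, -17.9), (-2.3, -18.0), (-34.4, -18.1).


Cross product: ((-2.3)-29.8)*((-18.1)-(-17.9)) - ((-18)-(-17.9))*((-34.4)-29.8)
= 0

Yes, collinear


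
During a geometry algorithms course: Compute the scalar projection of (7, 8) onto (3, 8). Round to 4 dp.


u.v = 85, |v| = sqrt(73) = 8.544
Scalar projection = u.v / |v| = 85 / sqrt(73) = 9.9485

9.9485


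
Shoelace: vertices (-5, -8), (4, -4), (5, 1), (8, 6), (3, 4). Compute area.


Shoelace sum: ((-5)*(-4) - 4*(-8)) + (4*1 - 5*(-4)) + (5*6 - 8*1) + (8*4 - 3*6) + (3*(-8) - (-5)*4)
= 108
Area = |108|/2 = 54

54


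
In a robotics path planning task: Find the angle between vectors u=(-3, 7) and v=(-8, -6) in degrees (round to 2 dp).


u.v = -18, |u| = sqrt(58) = 7.6158, |v| = sqrt(100) = 10
cos(theta) = u.v/(|u||v|) = -18/sqrt(5800) = -0.236352
theta = acos(-0.236352) = 103.67 degrees

103.67 degrees


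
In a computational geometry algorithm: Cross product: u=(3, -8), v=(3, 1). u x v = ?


u x v = u_x*v_y - u_y*v_x = 3*1 - (-8)*3
= 3 - (-24) = 27

27


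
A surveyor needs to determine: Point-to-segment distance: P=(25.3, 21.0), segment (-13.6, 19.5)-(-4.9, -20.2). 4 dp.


Project P onto AB: t = 0.1688 (clamped to [0,1])
Closest point on segment: (-12.1311, 12.7972)
Distance: 38.3194

38.3194


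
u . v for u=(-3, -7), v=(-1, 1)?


u . v = u_x*v_x + u_y*v_y = (-3)*(-1) + (-7)*1
= 3 + (-7) = -4

-4


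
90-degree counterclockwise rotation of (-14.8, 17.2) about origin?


90° CCW: (x,y) -> (-y, x)
(-14.8,17.2) -> (-17.2, -14.8)

(-17.2, -14.8)


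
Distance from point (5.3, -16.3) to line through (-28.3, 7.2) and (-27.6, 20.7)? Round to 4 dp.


|cross product| = 470.05
|line direction| = sqrt(182.74) = 13.5181
Distance = 470.05/sqrt(182.74) = 34.7718

34.7718


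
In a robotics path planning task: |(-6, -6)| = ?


|u| = sqrt((-6)^2 + (-6)^2) = sqrt(72) = 8.4853

8.4853


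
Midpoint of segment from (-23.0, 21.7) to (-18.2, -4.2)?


M = (((-23)+(-18.2))/2, (21.7+(-4.2))/2)
= (-20.6, 8.75)

(-20.6, 8.75)


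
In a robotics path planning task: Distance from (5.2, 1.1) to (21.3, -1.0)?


dx=16.1, dy=-2.1
d^2 = 16.1^2 + (-2.1)^2 = 263.62
d = sqrt(263.62) = 16.2364

16.2364


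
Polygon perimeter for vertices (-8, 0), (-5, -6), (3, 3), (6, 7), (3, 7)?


Sides: (-8, 0)->(-5, -6): sqrt(45) = 6.708204, (-5, -6)->(3, 3): sqrt(145) = 12.041595, (3, 3)->(6, 7): sqrt(25) = 5, (6, 7)->(3, 7): sqrt(9) = 3, (3, 7)->(-8, 0): sqrt(170) = 13.038405
Sum = 39.788204
Perimeter = 39.7882

39.7882


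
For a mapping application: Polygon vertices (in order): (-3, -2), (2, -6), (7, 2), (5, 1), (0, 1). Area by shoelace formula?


Shoelace sum: ((-3)*(-6) - 2*(-2)) + (2*2 - 7*(-6)) + (7*1 - 5*2) + (5*1 - 0*1) + (0*(-2) - (-3)*1)
= 73
Area = |73|/2 = 36.5

36.5


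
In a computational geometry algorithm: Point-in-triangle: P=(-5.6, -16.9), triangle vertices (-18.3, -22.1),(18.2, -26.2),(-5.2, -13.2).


Cross products: AB x AP = 241.87, BC x BP = 91.78, CA x CP = 44.91
All same sign? yes

Yes, inside


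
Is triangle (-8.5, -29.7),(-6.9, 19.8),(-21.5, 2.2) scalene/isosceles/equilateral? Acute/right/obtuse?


Side lengths squared: AB^2=2452.81, BC^2=522.92, CA^2=1186.61
Sorted: [522.92, 1186.61, 2452.81]
By sides: Scalene, By angles: Obtuse

Scalene, Obtuse


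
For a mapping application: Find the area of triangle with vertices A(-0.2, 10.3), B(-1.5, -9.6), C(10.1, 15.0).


Area = |x_A(y_B-y_C) + x_B(y_C-y_A) + x_C(y_A-y_B)|/2
= |4.92 + (-7.05) + 200.99|/2
= 198.86/2 = 99.43

99.43


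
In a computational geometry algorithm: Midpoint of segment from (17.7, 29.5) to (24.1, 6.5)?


M = ((17.7+24.1)/2, (29.5+6.5)/2)
= (20.9, 18)

(20.9, 18)


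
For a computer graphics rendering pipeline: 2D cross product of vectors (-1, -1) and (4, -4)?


u x v = u_x*v_y - u_y*v_x = (-1)*(-4) - (-1)*4
= 4 - (-4) = 8

8


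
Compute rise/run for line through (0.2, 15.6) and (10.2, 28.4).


slope = (y2-y1)/(x2-x1) = (28.4-15.6)/(10.2-0.2) = 12.8/10 = 1.28

1.28


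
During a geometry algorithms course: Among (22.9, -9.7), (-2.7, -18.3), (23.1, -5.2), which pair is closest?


d(P0,P1) = 27.0059, d(P0,P2) = 4.5044, d(P1,P2) = 28.9353
Closest: P0 and P2

Closest pair: (22.9, -9.7) and (23.1, -5.2), distance = 4.5044


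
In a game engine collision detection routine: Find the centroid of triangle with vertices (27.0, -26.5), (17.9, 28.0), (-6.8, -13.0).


Centroid = ((x_A+x_B+x_C)/3, (y_A+y_B+y_C)/3)
= ((27+17.9+(-6.8))/3, ((-26.5)+28+(-13))/3)
= (12.7, -3.8333)

(12.7, -3.8333)


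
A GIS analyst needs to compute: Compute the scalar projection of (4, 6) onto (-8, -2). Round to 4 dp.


u.v = -44, |v| = sqrt(68) = 8.2462
Scalar projection = u.v / |v| = -44 / sqrt(68) = -5.3358

-5.3358


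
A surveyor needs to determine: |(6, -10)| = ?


|u| = sqrt(6^2 + (-10)^2) = sqrt(136) = 11.6619

11.6619


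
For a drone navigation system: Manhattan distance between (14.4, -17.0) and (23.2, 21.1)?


|14.4-23.2| + |(-17)-21.1| = 8.8 + 38.1 = 46.9

46.9


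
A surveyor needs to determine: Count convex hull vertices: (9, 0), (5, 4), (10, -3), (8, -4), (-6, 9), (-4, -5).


Convex hull vertices (CCW): (-6, 9), (-4, -5), (8, -4), (10, -3), (9, 0), (5, 4)
Count = 6

6


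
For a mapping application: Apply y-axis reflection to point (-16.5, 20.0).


Reflection over y-axis: (x,y) -> (-x,y)
(-16.5, 20) -> (16.5, 20)

(16.5, 20)


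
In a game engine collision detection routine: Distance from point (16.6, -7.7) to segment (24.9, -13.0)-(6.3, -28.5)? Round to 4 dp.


Project P onto AB: t = 0.1232 (clamped to [0,1])
Closest point on segment: (22.6082, -14.9098)
Distance: 9.3851

9.3851


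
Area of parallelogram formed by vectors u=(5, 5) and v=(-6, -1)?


|u x v| = |5*(-1) - 5*(-6)|
= |(-5) - (-30)| = 25

25


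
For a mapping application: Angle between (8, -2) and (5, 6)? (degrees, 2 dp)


u.v = 28, |u| = sqrt(68) = 8.2462, |v| = sqrt(61) = 7.8102
cos(theta) = u.v/(|u||v|) = 28/sqrt(4148) = 0.434749
theta = acos(0.434749) = 64.23 degrees

64.23 degrees


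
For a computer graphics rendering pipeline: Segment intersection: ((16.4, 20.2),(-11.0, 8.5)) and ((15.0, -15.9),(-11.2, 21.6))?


Cross products: d1=-998.32, d2=335.72, d3=972.76, d4=-361.28
d1*d2 < 0 and d3*d4 < 0? yes

Yes, they intersect


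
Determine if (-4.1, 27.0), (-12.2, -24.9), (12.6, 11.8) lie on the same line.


Cross product: ((-12.2)-(-4.1))*(11.8-27) - ((-24.9)-27)*(12.6-(-4.1))
= 989.85

No, not collinear


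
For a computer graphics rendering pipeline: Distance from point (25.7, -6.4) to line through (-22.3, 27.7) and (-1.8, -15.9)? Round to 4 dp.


|cross product| = 1393.75
|line direction| = sqrt(2321.21) = 48.1789
Distance = 1393.75/sqrt(2321.21) = 28.9286

28.9286


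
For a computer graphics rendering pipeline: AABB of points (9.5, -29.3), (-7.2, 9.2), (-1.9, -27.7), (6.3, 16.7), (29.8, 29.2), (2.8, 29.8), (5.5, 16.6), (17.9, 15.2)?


x range: [-7.2, 29.8]
y range: [-29.3, 29.8]
Bounding box: (-7.2,-29.3) to (29.8,29.8)

(-7.2,-29.3) to (29.8,29.8)


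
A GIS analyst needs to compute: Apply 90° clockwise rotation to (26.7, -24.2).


90° CW: (x,y) -> (y, -x)
(26.7,-24.2) -> (-24.2, -26.7)

(-24.2, -26.7)


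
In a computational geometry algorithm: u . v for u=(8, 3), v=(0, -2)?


u . v = u_x*v_x + u_y*v_y = 8*0 + 3*(-2)
= 0 + (-6) = -6

-6


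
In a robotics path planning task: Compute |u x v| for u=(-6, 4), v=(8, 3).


|u x v| = |(-6)*3 - 4*8|
= |(-18) - 32| = 50

50


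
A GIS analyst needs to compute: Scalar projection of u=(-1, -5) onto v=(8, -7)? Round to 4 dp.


u.v = 27, |v| = sqrt(113) = 10.6301
Scalar projection = u.v / |v| = 27 / sqrt(113) = 2.5399

2.5399


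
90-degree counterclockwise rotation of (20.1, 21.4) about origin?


90° CCW: (x,y) -> (-y, x)
(20.1,21.4) -> (-21.4, 20.1)

(-21.4, 20.1)


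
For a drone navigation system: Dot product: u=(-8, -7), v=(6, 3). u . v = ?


u . v = u_x*v_x + u_y*v_y = (-8)*6 + (-7)*3
= (-48) + (-21) = -69

-69


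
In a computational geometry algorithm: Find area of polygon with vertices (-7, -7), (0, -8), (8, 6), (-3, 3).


Shoelace sum: ((-7)*(-8) - 0*(-7)) + (0*6 - 8*(-8)) + (8*3 - (-3)*6) + ((-3)*(-7) - (-7)*3)
= 204
Area = |204|/2 = 102

102


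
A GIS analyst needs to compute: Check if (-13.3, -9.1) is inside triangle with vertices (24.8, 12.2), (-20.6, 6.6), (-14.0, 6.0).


Cross products: AB x AP = 753.66, BC x BP = -99.24, CA x CP = -590.22
All same sign? no

No, outside


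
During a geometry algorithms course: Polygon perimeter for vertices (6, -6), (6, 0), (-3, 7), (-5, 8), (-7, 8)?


Sides: (6, -6)->(6, 0): sqrt(36) = 6, (6, 0)->(-3, 7): sqrt(130) = 11.401754, (-3, 7)->(-5, 8): sqrt(5) = 2.236068, (-5, 8)->(-7, 8): sqrt(4) = 2, (-7, 8)->(6, -6): sqrt(365) = 19.104973
Sum = 40.742795
Perimeter = 40.7428

40.7428


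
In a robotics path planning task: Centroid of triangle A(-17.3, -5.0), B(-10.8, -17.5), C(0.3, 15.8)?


Centroid = ((x_A+x_B+x_C)/3, (y_A+y_B+y_C)/3)
= (((-17.3)+(-10.8)+0.3)/3, ((-5)+(-17.5)+15.8)/3)
= (-9.2667, -2.2333)

(-9.2667, -2.2333)


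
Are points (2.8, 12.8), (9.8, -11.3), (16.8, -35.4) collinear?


Cross product: (9.8-2.8)*((-35.4)-12.8) - ((-11.3)-12.8)*(16.8-2.8)
= 0

Yes, collinear


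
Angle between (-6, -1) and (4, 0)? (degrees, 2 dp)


u.v = -24, |u| = sqrt(37) = 6.0828, |v| = sqrt(16) = 4
cos(theta) = u.v/(|u||v|) = -24/sqrt(592) = -0.986394
theta = acos(-0.986394) = 170.54 degrees

170.54 degrees


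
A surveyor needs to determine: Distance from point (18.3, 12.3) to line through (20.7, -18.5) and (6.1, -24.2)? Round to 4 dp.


|cross product| = 463.36
|line direction| = sqrt(245.65) = 15.6732
Distance = 463.36/sqrt(245.65) = 29.5638

29.5638


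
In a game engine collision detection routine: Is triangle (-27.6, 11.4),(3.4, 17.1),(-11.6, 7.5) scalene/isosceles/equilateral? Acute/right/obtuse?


Side lengths squared: AB^2=993.49, BC^2=317.16, CA^2=271.21
Sorted: [271.21, 317.16, 993.49]
By sides: Scalene, By angles: Obtuse

Scalene, Obtuse


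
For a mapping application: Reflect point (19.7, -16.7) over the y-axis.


Reflection over y-axis: (x,y) -> (-x,y)
(19.7, -16.7) -> (-19.7, -16.7)

(-19.7, -16.7)


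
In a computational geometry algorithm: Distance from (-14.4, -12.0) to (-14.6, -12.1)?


dx=-0.2, dy=-0.1
d^2 = (-0.2)^2 + (-0.1)^2 = 0.05
d = sqrt(0.05) = 0.2236

0.2236


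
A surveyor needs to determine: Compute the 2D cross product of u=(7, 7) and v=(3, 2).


u x v = u_x*v_y - u_y*v_x = 7*2 - 7*3
= 14 - 21 = -7

-7


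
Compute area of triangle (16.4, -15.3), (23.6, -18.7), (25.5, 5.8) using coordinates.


Area = |x_A(y_B-y_C) + x_B(y_C-y_A) + x_C(y_A-y_B)|/2
= |(-401.8) + 497.96 + 86.7|/2
= 182.86/2 = 91.43

91.43


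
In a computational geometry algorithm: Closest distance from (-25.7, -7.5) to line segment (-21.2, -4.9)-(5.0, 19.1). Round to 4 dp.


Project P onto AB: t = 0 (clamped to [0,1])
Closest point on segment: (-21.2, -4.9)
Distance: 5.1971

5.1971


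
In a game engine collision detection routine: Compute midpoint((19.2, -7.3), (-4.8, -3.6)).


M = ((19.2+(-4.8))/2, ((-7.3)+(-3.6))/2)
= (7.2, -5.45)

(7.2, -5.45)


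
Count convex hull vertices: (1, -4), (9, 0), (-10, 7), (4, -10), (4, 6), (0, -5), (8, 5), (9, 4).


Convex hull vertices (CCW): (-10, 7), (4, -10), (9, 0), (9, 4), (8, 5), (4, 6)
Count = 6

6


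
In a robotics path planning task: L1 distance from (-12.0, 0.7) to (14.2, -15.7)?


|(-12)-14.2| + |0.7-(-15.7)| = 26.2 + 16.4 = 42.6

42.6


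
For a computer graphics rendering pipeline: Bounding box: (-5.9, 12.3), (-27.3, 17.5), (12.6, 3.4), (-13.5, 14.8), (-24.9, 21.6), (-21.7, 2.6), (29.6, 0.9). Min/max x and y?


x range: [-27.3, 29.6]
y range: [0.9, 21.6]
Bounding box: (-27.3,0.9) to (29.6,21.6)

(-27.3,0.9) to (29.6,21.6)


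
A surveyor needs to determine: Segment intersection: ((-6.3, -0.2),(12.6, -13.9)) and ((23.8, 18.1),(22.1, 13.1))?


Cross products: d1=-119.39, d2=-1.6, d3=758.24, d4=640.45
d1*d2 < 0 and d3*d4 < 0? no

No, they don't intersect


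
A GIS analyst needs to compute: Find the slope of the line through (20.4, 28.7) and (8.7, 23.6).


slope = (y2-y1)/(x2-x1) = (23.6-28.7)/(8.7-20.4) = (-5.1)/(-11.7) = 0.4359

0.4359


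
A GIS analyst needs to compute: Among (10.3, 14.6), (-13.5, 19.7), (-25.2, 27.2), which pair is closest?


d(P0,P1) = 24.3403, d(P0,P2) = 37.6697, d(P1,P2) = 13.8975
Closest: P1 and P2

Closest pair: (-13.5, 19.7) and (-25.2, 27.2), distance = 13.8975


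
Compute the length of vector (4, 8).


|u| = sqrt(4^2 + 8^2) = sqrt(80) = 8.9443

8.9443


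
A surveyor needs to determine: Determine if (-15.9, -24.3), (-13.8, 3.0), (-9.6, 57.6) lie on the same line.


Cross product: ((-13.8)-(-15.9))*(57.6-(-24.3)) - (3-(-24.3))*((-9.6)-(-15.9))
= 0

Yes, collinear


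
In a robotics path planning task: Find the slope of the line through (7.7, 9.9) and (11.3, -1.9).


slope = (y2-y1)/(x2-x1) = ((-1.9)-9.9)/(11.3-7.7) = (-11.8)/3.6 = -3.2778

-3.2778


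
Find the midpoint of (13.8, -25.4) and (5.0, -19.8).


M = ((13.8+5)/2, ((-25.4)+(-19.8))/2)
= (9.4, -22.6)

(9.4, -22.6)


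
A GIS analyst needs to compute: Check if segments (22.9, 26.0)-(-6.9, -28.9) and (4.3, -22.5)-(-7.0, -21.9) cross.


Cross products: d1=-559.21, d2=79.04, d3=424.16, d4=-214.09
d1*d2 < 0 and d3*d4 < 0? yes

Yes, they intersect


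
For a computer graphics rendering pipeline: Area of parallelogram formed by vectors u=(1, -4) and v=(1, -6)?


|u x v| = |1*(-6) - (-4)*1|
= |(-6) - (-4)| = 2

2


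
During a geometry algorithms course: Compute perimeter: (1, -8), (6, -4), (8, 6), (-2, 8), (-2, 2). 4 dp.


Sides: (1, -8)->(6, -4): sqrt(41) = 6.403124, (6, -4)->(8, 6): sqrt(104) = 10.198039, (8, 6)->(-2, 8): sqrt(104) = 10.198039, (-2, 8)->(-2, 2): sqrt(36) = 6, (-2, 2)->(1, -8): sqrt(109) = 10.440307
Sum = 43.239509
Perimeter = 43.2395

43.2395


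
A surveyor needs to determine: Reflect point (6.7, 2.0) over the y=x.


Reflection over y=x: (x,y) -> (y,x)
(6.7, 2) -> (2, 6.7)

(2, 6.7)


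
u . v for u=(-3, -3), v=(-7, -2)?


u . v = u_x*v_x + u_y*v_y = (-3)*(-7) + (-3)*(-2)
= 21 + 6 = 27

27


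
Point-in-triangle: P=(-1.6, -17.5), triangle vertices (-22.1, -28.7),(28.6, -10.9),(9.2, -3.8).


Cross products: AB x AP = 202.94, BC x BP = 342.46, CA x CP = 159.89
All same sign? yes

Yes, inside


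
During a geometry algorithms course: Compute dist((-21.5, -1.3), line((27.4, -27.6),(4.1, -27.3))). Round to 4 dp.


|cross product| = 598.12
|line direction| = sqrt(542.98) = 23.3019
Distance = 598.12/sqrt(542.98) = 25.6683

25.6683


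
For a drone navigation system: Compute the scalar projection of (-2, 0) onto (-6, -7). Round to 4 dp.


u.v = 12, |v| = sqrt(85) = 9.2195
Scalar projection = u.v / |v| = 12 / sqrt(85) = 1.3016

1.3016


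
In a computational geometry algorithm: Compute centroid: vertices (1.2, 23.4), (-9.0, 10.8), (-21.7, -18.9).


Centroid = ((x_A+x_B+x_C)/3, (y_A+y_B+y_C)/3)
= ((1.2+(-9)+(-21.7))/3, (23.4+10.8+(-18.9))/3)
= (-9.8333, 5.1)

(-9.8333, 5.1)


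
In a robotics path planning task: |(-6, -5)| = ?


|u| = sqrt((-6)^2 + (-5)^2) = sqrt(61) = 7.8102

7.8102


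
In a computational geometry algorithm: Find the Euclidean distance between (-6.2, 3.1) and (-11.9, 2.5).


dx=-5.7, dy=-0.6
d^2 = (-5.7)^2 + (-0.6)^2 = 32.85
d = sqrt(32.85) = 5.7315

5.7315


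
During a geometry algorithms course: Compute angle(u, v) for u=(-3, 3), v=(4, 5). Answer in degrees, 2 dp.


u.v = 3, |u| = sqrt(18) = 4.2426, |v| = sqrt(41) = 6.4031
cos(theta) = u.v/(|u||v|) = 3/sqrt(738) = 0.110432
theta = acos(0.110432) = 83.66 degrees

83.66 degrees


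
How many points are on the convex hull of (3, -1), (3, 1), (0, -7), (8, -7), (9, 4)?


Convex hull vertices (CCW): (0, -7), (8, -7), (9, 4), (3, 1)
Count = 4

4


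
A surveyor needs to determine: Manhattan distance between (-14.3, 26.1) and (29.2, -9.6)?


|(-14.3)-29.2| + |26.1-(-9.6)| = 43.5 + 35.7 = 79.2

79.2


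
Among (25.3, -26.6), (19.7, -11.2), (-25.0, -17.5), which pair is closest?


d(P0,P1) = 16.3866, d(P0,P2) = 51.1165, d(P1,P2) = 45.1418
Closest: P0 and P1

Closest pair: (25.3, -26.6) and (19.7, -11.2), distance = 16.3866


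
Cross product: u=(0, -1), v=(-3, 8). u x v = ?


u x v = u_x*v_y - u_y*v_x = 0*8 - (-1)*(-3)
= 0 - 3 = -3

-3


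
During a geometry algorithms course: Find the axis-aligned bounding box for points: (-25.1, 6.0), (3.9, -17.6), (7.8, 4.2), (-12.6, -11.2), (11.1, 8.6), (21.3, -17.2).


x range: [-25.1, 21.3]
y range: [-17.6, 8.6]
Bounding box: (-25.1,-17.6) to (21.3,8.6)

(-25.1,-17.6) to (21.3,8.6)


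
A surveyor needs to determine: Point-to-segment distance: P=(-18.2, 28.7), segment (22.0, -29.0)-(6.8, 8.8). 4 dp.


Project P onto AB: t = 1 (clamped to [0,1])
Closest point on segment: (6.8, 8.8)
Distance: 31.9532

31.9532


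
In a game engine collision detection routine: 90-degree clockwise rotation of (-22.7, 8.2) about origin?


90° CW: (x,y) -> (y, -x)
(-22.7,8.2) -> (8.2, 22.7)

(8.2, 22.7)


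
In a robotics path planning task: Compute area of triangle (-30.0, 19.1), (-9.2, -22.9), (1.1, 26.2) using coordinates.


Area = |x_A(y_B-y_C) + x_B(y_C-y_A) + x_C(y_A-y_B)|/2
= |1473 + (-65.32) + 46.2|/2
= 1453.88/2 = 726.94

726.94


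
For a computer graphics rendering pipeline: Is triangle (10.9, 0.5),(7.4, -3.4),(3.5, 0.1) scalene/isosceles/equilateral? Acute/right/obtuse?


Side lengths squared: AB^2=27.46, BC^2=27.46, CA^2=54.92
Sorted: [27.46, 27.46, 54.92]
By sides: Isosceles, By angles: Right

Isosceles, Right


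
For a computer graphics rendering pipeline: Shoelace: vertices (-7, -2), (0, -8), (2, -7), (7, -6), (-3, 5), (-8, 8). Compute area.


Shoelace sum: ((-7)*(-8) - 0*(-2)) + (0*(-7) - 2*(-8)) + (2*(-6) - 7*(-7)) + (7*5 - (-3)*(-6)) + ((-3)*8 - (-8)*5) + ((-8)*(-2) - (-7)*8)
= 214
Area = |214|/2 = 107

107


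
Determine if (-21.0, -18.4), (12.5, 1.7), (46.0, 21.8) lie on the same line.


Cross product: (12.5-(-21))*(21.8-(-18.4)) - (1.7-(-18.4))*(46-(-21))
= 0

Yes, collinear


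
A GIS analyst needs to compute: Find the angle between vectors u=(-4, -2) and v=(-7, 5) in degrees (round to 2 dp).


u.v = 18, |u| = sqrt(20) = 4.4721, |v| = sqrt(74) = 8.6023
cos(theta) = u.v/(|u||v|) = 18/sqrt(1480) = 0.467888
theta = acos(0.467888) = 62.1 degrees

62.1 degrees


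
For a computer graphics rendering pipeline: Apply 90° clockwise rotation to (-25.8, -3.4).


90° CW: (x,y) -> (y, -x)
(-25.8,-3.4) -> (-3.4, 25.8)

(-3.4, 25.8)


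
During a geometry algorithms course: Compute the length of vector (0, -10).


|u| = sqrt(0^2 + (-10)^2) = sqrt(100) = 10

10


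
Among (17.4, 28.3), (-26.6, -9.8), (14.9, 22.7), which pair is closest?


d(P0,P1) = 58.2032, d(P0,P2) = 6.1327, d(P1,P2) = 52.7115
Closest: P0 and P2

Closest pair: (17.4, 28.3) and (14.9, 22.7), distance = 6.1327


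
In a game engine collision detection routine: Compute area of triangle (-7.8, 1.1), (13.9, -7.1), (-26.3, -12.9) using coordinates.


Area = |x_A(y_B-y_C) + x_B(y_C-y_A) + x_C(y_A-y_B)|/2
= |(-45.24) + (-194.6) + (-215.66)|/2
= 455.5/2 = 227.75

227.75


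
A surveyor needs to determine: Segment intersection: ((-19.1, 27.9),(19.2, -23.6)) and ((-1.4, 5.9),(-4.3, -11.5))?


Cross products: d1=-371.78, d2=443.99, d3=68.95, d4=-746.82
d1*d2 < 0 and d3*d4 < 0? yes

Yes, they intersect


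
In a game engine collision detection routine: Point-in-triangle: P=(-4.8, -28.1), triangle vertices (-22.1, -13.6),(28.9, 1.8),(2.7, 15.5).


Cross products: AB x AP = -1005.92, BC x BP = 1245.07, CA x CP = 863.03
All same sign? no

No, outside


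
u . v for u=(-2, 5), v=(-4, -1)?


u . v = u_x*v_x + u_y*v_y = (-2)*(-4) + 5*(-1)
= 8 + (-5) = 3

3


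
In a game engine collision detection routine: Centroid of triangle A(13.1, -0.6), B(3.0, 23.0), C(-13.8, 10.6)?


Centroid = ((x_A+x_B+x_C)/3, (y_A+y_B+y_C)/3)
= ((13.1+3+(-13.8))/3, ((-0.6)+23+10.6)/3)
= (0.7667, 11)

(0.7667, 11)


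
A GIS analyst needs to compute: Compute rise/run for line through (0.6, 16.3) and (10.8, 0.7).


slope = (y2-y1)/(x2-x1) = (0.7-16.3)/(10.8-0.6) = (-15.6)/10.2 = -1.5294

-1.5294


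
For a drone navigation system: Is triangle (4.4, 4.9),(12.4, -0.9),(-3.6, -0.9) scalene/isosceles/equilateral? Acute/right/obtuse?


Side lengths squared: AB^2=97.64, BC^2=256, CA^2=97.64
Sorted: [97.64, 97.64, 256]
By sides: Isosceles, By angles: Obtuse

Isosceles, Obtuse


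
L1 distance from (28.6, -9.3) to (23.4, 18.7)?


|28.6-23.4| + |(-9.3)-18.7| = 5.2 + 28 = 33.2

33.2


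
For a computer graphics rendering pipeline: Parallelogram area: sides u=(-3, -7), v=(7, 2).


|u x v| = |(-3)*2 - (-7)*7|
= |(-6) - (-49)| = 43

43


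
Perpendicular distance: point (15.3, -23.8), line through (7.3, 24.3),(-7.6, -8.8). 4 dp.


|cross product| = 981.49
|line direction| = sqrt(1317.62) = 36.299
Distance = 981.49/sqrt(1317.62) = 27.039

27.039


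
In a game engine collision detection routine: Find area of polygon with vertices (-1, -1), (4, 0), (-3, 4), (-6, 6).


Shoelace sum: ((-1)*0 - 4*(-1)) + (4*4 - (-3)*0) + ((-3)*6 - (-6)*4) + ((-6)*(-1) - (-1)*6)
= 38
Area = |38|/2 = 19

19


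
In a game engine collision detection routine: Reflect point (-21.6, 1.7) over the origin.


Reflection over origin: (x,y) -> (-x,-y)
(-21.6, 1.7) -> (21.6, -1.7)

(21.6, -1.7)


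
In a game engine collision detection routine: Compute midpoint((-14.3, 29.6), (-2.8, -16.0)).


M = (((-14.3)+(-2.8))/2, (29.6+(-16))/2)
= (-8.55, 6.8)

(-8.55, 6.8)


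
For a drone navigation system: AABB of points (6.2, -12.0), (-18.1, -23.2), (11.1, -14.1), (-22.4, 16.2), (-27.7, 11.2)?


x range: [-27.7, 11.1]
y range: [-23.2, 16.2]
Bounding box: (-27.7,-23.2) to (11.1,16.2)

(-27.7,-23.2) to (11.1,16.2)


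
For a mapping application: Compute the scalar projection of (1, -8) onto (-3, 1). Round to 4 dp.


u.v = -11, |v| = sqrt(10) = 3.1623
Scalar projection = u.v / |v| = -11 / sqrt(10) = -3.4785

-3.4785


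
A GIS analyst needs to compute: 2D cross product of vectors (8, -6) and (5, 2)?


u x v = u_x*v_y - u_y*v_x = 8*2 - (-6)*5
= 16 - (-30) = 46

46


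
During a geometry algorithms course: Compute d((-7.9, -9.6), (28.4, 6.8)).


dx=36.3, dy=16.4
d^2 = 36.3^2 + 16.4^2 = 1586.65
d = sqrt(1586.65) = 39.8328

39.8328


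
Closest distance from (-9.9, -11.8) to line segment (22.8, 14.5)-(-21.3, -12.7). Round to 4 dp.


Project P onto AB: t = 0.8036 (clamped to [0,1])
Closest point on segment: (-12.6395, -7.3584)
Distance: 5.2185

5.2185


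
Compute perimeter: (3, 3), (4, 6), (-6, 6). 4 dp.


Sides: (3, 3)->(4, 6): sqrt(10) = 3.162278, (4, 6)->(-6, 6): sqrt(100) = 10, (-6, 6)->(3, 3): sqrt(90) = 9.486833
Sum = 22.649111
Perimeter = 22.6491

22.6491


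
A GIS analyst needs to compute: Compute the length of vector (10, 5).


|u| = sqrt(10^2 + 5^2) = sqrt(125) = 11.1803

11.1803


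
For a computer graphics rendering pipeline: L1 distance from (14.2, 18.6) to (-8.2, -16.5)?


|14.2-(-8.2)| + |18.6-(-16.5)| = 22.4 + 35.1 = 57.5

57.5


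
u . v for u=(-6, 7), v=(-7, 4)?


u . v = u_x*v_x + u_y*v_y = (-6)*(-7) + 7*4
= 42 + 28 = 70

70


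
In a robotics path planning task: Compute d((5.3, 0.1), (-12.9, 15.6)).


dx=-18.2, dy=15.5
d^2 = (-18.2)^2 + 15.5^2 = 571.49
d = sqrt(571.49) = 23.9059

23.9059


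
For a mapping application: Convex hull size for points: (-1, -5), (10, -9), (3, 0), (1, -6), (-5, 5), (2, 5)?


Convex hull vertices (CCW): (-5, 5), (-1, -5), (1, -6), (10, -9), (2, 5)
Count = 5

5


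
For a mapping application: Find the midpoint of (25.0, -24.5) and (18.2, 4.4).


M = ((25+18.2)/2, ((-24.5)+4.4)/2)
= (21.6, -10.05)

(21.6, -10.05)


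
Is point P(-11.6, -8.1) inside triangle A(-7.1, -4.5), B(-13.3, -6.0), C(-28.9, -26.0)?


Cross products: AB x AP = 15.57, BC x BP = 66.76, CA x CP = 18.27
All same sign? yes

Yes, inside


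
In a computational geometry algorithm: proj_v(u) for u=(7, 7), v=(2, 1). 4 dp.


u.v = 21, |v| = sqrt(5) = 2.2361
Scalar projection = u.v / |v| = 21 / sqrt(5) = 9.3915

9.3915


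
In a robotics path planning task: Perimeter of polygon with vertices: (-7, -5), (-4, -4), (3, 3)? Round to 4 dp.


Sides: (-7, -5)->(-4, -4): sqrt(10) = 3.162278, (-4, -4)->(3, 3): sqrt(98) = 9.899495, (3, 3)->(-7, -5): sqrt(164) = 12.806248
Sum = 25.868021
Perimeter = 25.868

25.868


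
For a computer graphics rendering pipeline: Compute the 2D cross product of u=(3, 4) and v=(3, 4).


u x v = u_x*v_y - u_y*v_x = 3*4 - 4*3
= 12 - 12 = 0

0


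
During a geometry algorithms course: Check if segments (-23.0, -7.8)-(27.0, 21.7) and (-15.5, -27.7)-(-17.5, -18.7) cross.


Cross products: d1=27.7, d2=-481.3, d3=-1216.25, d4=-707.25
d1*d2 < 0 and d3*d4 < 0? no

No, they don't intersect


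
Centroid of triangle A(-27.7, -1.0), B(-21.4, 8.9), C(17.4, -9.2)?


Centroid = ((x_A+x_B+x_C)/3, (y_A+y_B+y_C)/3)
= (((-27.7)+(-21.4)+17.4)/3, ((-1)+8.9+(-9.2))/3)
= (-10.5667, -0.4333)

(-10.5667, -0.4333)


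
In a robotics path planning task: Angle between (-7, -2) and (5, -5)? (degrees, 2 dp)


u.v = -25, |u| = sqrt(53) = 7.2801, |v| = sqrt(50) = 7.0711
cos(theta) = u.v/(|u||v|) = -25/sqrt(2650) = -0.485643
theta = acos(-0.485643) = 119.05 degrees

119.05 degrees


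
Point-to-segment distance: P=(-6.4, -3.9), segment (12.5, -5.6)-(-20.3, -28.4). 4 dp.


Project P onto AB: t = 0.3642 (clamped to [0,1])
Closest point on segment: (0.554, -13.904)
Distance: 12.1835

12.1835


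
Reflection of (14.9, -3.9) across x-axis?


Reflection over x-axis: (x,y) -> (x,-y)
(14.9, -3.9) -> (14.9, 3.9)

(14.9, 3.9)
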